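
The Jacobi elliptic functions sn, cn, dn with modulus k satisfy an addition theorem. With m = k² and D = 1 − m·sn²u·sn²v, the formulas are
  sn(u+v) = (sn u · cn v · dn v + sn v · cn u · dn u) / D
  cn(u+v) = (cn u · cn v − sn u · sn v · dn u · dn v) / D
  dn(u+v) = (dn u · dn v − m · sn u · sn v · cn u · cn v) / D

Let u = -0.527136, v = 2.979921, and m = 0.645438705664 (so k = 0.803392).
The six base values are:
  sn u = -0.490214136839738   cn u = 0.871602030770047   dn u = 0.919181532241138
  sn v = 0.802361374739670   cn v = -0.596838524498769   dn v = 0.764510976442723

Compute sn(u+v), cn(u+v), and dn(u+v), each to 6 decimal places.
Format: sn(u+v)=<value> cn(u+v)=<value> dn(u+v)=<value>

m = k² = 0.645438705664
D = 1 − m·sn²u·sn²v = 0.9001457173945429
sn(u+v) = (sn u·cn v·dn v + sn v·cn u·dn u)/D = 0.8664998462158004/0.9001457173945429 = 0.9626217505359799
cn(u+v) = (cn u·cn v − sn u·sn v·dn u·dn v)/D = -0.2438038741524232/0.9001457173945429 = -0.2708493407690808
dn(u+v) = (dn u·dn v − m·sn u·sn v·cn u·cn v)/D = 0.5706599191590198/0.9001457173945429 = 0.6339639328738747

sn(u+v)=0.962622 cn(u+v)=-0.270849 dn(u+v)=0.633964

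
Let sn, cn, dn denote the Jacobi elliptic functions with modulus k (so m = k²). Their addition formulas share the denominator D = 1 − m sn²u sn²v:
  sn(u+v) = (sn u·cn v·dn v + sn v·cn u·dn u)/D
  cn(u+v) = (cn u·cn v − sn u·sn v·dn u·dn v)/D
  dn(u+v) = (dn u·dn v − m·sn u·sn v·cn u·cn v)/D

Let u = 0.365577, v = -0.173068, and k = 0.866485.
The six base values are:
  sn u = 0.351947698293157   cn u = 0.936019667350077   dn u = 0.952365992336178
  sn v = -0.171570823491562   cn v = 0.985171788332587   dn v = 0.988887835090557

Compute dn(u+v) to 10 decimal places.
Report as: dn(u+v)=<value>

m = k² = 0.750796255225
D = 1 − m·sn²u·sn²v = 0.9972624300316361
dn(u+v) = (dn u·dn v − m·sn u·sn v·cn u·cn v)/D = 0.9835893356963725/0.9972624300316361 = 0.9862893718608954

dn(u+v)=0.9862893719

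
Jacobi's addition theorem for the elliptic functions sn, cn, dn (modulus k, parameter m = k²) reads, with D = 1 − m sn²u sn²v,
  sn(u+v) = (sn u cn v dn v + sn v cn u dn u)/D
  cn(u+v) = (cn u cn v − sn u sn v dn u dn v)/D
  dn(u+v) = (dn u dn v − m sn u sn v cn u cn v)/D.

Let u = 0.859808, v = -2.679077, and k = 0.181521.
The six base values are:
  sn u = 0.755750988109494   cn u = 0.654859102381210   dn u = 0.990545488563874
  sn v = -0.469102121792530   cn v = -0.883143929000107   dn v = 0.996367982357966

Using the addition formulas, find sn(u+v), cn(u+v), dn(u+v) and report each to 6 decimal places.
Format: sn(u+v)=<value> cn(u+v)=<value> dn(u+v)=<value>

m = k² = 0.032949873441
D = 1 − m·sn²u·sn²v = 0.9958586113132469
sn(u+v) = (sn u·cn v·dn v + sn v·cn u·dn u)/D = -0.9693041626508104/0.9958586113132469 = -0.9733351217122892
cn(u+v) = (cn u·cn v − sn u·sn v·dn u·dn v)/D = -0.2284377683189883/0.9958586113132469 = -0.2293877521606662
dn(u+v) = (dn u·dn v − m·sn u·sn v·cn u·cn v)/D = 0.9801919718566115/0.9958586113132469 = 0.9842682090824362

sn(u+v)=-0.973335 cn(u+v)=-0.229388 dn(u+v)=0.984268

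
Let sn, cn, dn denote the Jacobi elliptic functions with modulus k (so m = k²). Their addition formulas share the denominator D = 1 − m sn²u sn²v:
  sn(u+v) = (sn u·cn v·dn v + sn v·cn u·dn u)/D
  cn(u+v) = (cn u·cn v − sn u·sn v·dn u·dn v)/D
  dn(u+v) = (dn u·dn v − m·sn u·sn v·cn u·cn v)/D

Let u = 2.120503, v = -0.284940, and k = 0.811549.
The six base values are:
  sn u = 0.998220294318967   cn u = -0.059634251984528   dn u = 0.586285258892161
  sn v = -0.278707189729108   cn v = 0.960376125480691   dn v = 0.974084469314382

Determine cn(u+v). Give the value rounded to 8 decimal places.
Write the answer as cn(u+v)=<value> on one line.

m = k² = 0.658611779401
D = 1 − m·sn²u·sn²v = 0.9490224888351381
cn(u+v) = (cn u·cn v − sn u·sn v·dn u·dn v)/D = 0.1016126867337098/0.9490224888351381 = 0.1070708944510183

cn(u+v)=0.10707089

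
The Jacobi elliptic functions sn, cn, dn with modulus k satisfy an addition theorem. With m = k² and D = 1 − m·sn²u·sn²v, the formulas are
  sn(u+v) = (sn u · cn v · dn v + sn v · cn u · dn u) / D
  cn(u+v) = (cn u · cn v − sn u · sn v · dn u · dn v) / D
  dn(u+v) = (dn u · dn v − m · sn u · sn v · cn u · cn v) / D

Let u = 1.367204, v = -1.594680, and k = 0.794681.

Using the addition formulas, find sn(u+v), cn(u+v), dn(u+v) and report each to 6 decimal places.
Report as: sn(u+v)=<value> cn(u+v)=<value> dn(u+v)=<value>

sn(u+v)=-0.224326 cn(u+v)=0.974514 dn(u+v)=0.983982

sn u = 0.9249354878984694, cn u = 0.3801241155544072, dn u = 0.6780360397829061
sn v = -0.9711450140005757, cn v = 0.2384897519429749, dn v = 0.6359254514802688
m = k² = 0.631517891761
D = 1 − m·sn²u·sn²v = 0.4904618401855401
sn(u+v) = (sn u·cn v·dn v + sn v·cn u·dn u)/D = -0.1100235364608225/0.4904618401855401 = -0.2243263949325822
cn(u+v) = (cn u·cn v − sn u·sn v·dn u·dn v)/D = 0.4779619630293192/0.4904618401855401 = 0.9745140679007929
dn(u+v) = (dn u·dn v − m·sn u·sn v·cn u·cn v)/D = 0.4826056152024066/0.4904618401855401 = 0.9839819852648241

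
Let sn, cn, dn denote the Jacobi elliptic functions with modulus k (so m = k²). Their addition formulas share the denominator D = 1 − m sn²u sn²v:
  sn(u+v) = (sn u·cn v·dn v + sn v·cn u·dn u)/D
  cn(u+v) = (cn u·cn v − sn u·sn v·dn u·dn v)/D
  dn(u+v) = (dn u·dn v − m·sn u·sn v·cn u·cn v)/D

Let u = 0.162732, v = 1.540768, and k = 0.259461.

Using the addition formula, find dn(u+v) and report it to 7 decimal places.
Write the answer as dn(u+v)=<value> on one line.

dn(u+v)=0.9661122

sn u = 0.1619672567511651, cn u = 0.986796132815944, dn u = 0.9991165936751772
sn v = 0.998457626569354, cn v = 0.05551907731124955, dn v = 0.9658610120102789
m = k² = 0.067320010521
D = 1 − m·sn²u·sn²v = 0.9982394113182653
dn(u+v) = (dn u·dn v − m·sn u·sn v·cn u·cn v)/D = 0.964411318848255/0.9982394113182653 = 0.9661122451323203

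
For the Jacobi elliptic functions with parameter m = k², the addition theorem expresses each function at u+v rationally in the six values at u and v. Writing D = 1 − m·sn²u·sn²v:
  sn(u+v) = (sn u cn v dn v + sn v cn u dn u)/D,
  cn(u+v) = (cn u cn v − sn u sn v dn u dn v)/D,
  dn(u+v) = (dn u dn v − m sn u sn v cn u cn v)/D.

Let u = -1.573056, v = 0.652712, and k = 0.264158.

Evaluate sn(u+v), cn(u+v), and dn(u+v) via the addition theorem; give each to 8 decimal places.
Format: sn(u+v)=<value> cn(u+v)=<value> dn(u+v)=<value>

sn u = -0.999678953001938, cn u = 0.02533753983616253, dn u = 0.9645026432358715
sn v = 0.6049838157058078, cn v = 0.7962377677139167, dn v = 0.9871475794760085
m = k² = 0.069779448964
D = 1 − m·sn²u·sn²v = 0.9744767398929357
sn(u+v) = (sn u·cn v·dn v + sn v·cn u·dn u)/D = -0.7709671712081086/0.9744767398929357 = -0.7911601576994168
cn(u+v) = (cn u·cn v − sn u·sn v·dn u·dn v)/D = 0.5959987730790486/0.9744767398929357 = 0.6116090294207844
dn(u+v) = (dn u·dn v − m·sn u·sn v·cn u·cn v)/D = 0.9529578602806184/0.9744767398929357 = 0.9779175030748486

sn(u+v)=-0.79116016 cn(u+v)=0.61160903 dn(u+v)=0.97791750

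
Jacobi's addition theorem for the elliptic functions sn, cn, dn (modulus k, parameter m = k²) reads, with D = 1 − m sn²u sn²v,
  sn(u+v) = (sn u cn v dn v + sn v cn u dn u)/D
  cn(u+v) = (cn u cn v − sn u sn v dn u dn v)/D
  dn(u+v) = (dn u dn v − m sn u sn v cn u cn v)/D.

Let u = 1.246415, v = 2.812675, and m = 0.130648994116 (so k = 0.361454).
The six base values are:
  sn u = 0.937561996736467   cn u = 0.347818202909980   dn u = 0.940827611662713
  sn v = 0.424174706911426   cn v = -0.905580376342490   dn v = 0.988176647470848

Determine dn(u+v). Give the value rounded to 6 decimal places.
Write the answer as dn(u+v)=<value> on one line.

dn(u+v)=0.966031

m = k² = 0.130648994116
D = 1 − m·sn²u·sn²v = 0.9793368942752509
dn(u+v) = (dn u·dn v − m·sn u·sn v·cn u·cn v)/D = 0.9460694077530748/0.9793368942752509 = 0.9660306001778934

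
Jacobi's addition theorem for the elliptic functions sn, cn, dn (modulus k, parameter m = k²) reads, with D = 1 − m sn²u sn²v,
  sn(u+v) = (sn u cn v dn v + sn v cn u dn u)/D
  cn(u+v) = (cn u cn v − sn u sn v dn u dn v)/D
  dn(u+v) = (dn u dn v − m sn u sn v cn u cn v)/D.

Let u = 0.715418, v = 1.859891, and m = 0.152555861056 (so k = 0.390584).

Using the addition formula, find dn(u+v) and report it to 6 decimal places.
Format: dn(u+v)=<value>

dn(u+v)=0.968616

sn u = 0.649582586359165, cn u = 0.7602910386812, dn u = 0.9672786075841913
sn v = 0.9788693186470797, cn v = -0.2044868137836811, dn v = 0.9240255626660487
m = k² = 0.152555861056
D = 1 − m·sn²u·sn²v = 0.9383196146509234
dn(u+v) = (dn u·dn v − m·sn u·sn v·cn u·cn v)/D = 0.9088712647620473/0.9383196146509234 = 0.9686158645422418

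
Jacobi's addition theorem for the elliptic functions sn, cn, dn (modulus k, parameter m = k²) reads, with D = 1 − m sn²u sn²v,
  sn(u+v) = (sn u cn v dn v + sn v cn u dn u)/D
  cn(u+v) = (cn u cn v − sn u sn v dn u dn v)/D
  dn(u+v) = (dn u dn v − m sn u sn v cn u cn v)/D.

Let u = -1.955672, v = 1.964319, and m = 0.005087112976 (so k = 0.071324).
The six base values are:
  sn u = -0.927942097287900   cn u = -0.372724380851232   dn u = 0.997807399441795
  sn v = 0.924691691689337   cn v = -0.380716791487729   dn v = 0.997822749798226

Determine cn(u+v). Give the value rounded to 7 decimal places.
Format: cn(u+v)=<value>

m = k² = 0.005087112976
D = 1 − m·sn²u·sn²v = 0.9962545237399455
cn(u+v) = (cn u·cn v − sn u·sn v·dn u·dn v)/D = 0.9962172786980085/0.9962545237399455 = 0.9999626149331828

cn(u+v)=0.9999626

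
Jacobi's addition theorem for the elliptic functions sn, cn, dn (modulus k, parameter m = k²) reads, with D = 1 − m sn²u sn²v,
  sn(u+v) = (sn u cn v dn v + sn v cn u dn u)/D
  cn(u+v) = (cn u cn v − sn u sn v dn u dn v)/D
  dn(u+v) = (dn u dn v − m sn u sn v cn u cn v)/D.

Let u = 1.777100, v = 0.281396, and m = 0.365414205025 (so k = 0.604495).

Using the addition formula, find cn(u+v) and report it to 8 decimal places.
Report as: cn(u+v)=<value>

cn(u+v)=-0.24129874

sn u = 0.9998345736045117, cn u = -0.01818860701329977, dn u = 0.7966848079916607
sn v = 0.2764153368048385, cn v = 0.9610382726921273, dn v = 0.9859413610655699
m = k² = 0.365414205025
D = 1 − m·sn²u·sn²v = 0.9720896039841317
cn(u+v) = (cn u·cn v − sn u·sn v·dn u·dn v)/D = -0.2345639938029763/0.9720896039841317 = -0.2412987371139556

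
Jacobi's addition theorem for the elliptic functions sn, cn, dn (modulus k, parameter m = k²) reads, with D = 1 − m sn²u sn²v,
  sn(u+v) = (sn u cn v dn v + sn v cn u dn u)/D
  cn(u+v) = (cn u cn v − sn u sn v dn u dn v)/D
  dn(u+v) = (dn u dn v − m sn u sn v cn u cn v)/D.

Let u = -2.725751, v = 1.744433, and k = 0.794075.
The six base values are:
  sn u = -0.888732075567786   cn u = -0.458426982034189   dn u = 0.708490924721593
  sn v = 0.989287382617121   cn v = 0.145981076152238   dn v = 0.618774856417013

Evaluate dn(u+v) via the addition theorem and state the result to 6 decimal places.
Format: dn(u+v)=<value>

m = k² = 0.630555105625
D = 1 − m·sn²u·sn²v = 0.5125728721705267
dn(u+v) = (dn u·dn v − m·sn u·sn v·cn u·cn v)/D = 0.4012955848016173/0.5125728721705267 = 0.7829044543506611

dn(u+v)=0.782904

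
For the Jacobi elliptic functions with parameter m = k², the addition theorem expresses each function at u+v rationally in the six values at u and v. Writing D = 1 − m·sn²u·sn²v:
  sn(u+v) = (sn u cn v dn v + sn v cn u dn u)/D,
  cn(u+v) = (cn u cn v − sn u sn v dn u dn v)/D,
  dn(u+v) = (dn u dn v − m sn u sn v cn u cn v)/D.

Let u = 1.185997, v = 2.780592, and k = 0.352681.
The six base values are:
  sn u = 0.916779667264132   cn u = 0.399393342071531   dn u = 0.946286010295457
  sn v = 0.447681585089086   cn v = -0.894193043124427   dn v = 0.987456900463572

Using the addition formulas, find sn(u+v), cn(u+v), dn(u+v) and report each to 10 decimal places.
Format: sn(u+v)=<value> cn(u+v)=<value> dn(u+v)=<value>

sn(u+v)=-0.6540013757 cn(u+v)=-0.7564933579 dn(u+v)=0.9730358664

m = k² = 0.124383887761
D = 1 − m·sn²u·sn²v = 0.9790476599669179
sn(u+v) = (sn u·cn v·dn v + sn v·cn u·dn u)/D = -0.6402985164951765/0.9790476599669179 = -0.6540013757009666
cn(u+v) = (cn u·cn v − sn u·sn v·dn u·dn v)/D = -0.7406430518547878/0.9790476599669179 = -0.7564933579227534
dn(u+v) = (dn u·dn v − m·sn u·sn v·cn u·cn v)/D = 0.9526484880340846/0.9790476599669179 = 0.9730358663706675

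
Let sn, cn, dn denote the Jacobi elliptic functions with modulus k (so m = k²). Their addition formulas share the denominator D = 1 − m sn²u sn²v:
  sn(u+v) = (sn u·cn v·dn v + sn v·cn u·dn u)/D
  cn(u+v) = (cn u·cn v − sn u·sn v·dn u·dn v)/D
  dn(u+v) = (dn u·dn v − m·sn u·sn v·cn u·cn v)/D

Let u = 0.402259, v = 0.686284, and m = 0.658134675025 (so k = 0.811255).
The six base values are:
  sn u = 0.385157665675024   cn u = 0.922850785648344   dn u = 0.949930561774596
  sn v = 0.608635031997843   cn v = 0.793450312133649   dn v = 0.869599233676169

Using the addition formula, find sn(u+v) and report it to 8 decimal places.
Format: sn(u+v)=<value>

m = k² = 0.658134675025
D = 1 − m·sn²u·sn²v = 0.9638335603995267
sn(u+v) = (sn u·cn v·dn v + sn v·cn u·dn u)/D = 0.7993088929293551/0.9638335603995267 = 0.8293017858789094

sn(u+v)=0.82930179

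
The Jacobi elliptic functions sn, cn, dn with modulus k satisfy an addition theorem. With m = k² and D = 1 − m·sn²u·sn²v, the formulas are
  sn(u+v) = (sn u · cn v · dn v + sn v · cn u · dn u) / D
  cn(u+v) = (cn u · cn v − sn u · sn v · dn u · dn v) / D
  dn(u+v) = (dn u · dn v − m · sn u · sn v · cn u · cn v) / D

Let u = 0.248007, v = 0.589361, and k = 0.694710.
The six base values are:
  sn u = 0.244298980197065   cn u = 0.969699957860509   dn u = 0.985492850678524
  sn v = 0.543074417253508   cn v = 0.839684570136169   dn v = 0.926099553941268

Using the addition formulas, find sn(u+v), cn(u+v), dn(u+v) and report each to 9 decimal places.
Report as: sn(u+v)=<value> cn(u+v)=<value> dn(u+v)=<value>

m = k² = 0.4826219841
D = 1 − m·sn²u·sn²v = 0.9915048882043752
sn(u+v) = (sn u·cn v·dn v + sn v·cn u·dn u)/D = 0.7089540794318395/0.9915048882043752 = 0.715028324989665
cn(u+v) = (cn u·cn v − sn u·sn v·dn u·dn v)/D = 0.6931565887951464/0.9915048882043752 = 0.699095483079725
dn(u+v) = (dn u·dn v − m·sn u·sn v·cn u·cn v)/D = 0.8605280162975871/0.9915048882043752 = 0.8679009317402475

sn(u+v)=0.715028325 cn(u+v)=0.699095483 dn(u+v)=0.867900932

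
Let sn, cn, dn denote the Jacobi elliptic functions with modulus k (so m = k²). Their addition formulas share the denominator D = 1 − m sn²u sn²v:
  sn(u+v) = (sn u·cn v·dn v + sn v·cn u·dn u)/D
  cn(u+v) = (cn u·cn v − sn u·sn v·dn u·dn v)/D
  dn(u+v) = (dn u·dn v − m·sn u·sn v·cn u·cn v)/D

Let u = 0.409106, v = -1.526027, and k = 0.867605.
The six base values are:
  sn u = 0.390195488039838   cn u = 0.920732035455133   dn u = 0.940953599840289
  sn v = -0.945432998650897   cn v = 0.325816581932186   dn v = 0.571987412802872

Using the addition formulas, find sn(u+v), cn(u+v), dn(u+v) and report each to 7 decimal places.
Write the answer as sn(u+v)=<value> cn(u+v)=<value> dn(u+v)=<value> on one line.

sn(u+v)=-0.8315580 cn(u+v)=0.5554379 dn(u+v)=0.6924520

m = k² = 0.752738436025
D = 1 − m·sn²u·sn²v = 0.8975598768781399
sn(u+v) = (sn u·cn v·dn v + sn v·cn u·dn u)/D = -0.7463731264376149/0.8975598768781399 = -0.8315580338034079
cn(u+v) = (cn u·cn v − sn u·sn v·dn u·dn v)/D = 0.4985387534718257/0.8975598768781399 = 0.5554378780898998
dn(u+v) = (dn u·dn v − m·sn u·sn v·cn u·cn v)/D = 0.6215171689793523/0.8975598768781399 = 0.69245204135137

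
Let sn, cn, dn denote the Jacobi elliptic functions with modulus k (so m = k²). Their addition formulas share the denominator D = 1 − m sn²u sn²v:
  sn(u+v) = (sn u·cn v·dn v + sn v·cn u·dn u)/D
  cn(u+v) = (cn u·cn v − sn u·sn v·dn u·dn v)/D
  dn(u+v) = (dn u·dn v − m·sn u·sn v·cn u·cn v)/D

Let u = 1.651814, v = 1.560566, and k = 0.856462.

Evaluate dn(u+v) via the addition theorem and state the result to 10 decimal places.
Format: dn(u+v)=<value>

dn(u+v)=0.7255988760

sn u = 0.968267345600515, cn u = 0.2499166810033553, dn u = 0.5588271079815752
sn v = 0.9540359145980054, cn v = 0.2996922982946799, dn v = 0.5765023257908105
m = k² = 0.733527157444
D = 1 − m·sn²u·sn²v = 0.3740549392907992
dn(u+v) = (dn u·dn v − m·sn u·sn v·cn u·cn v)/D = 0.2714138435021743/0.3740549392907992 = 0.7255988759746619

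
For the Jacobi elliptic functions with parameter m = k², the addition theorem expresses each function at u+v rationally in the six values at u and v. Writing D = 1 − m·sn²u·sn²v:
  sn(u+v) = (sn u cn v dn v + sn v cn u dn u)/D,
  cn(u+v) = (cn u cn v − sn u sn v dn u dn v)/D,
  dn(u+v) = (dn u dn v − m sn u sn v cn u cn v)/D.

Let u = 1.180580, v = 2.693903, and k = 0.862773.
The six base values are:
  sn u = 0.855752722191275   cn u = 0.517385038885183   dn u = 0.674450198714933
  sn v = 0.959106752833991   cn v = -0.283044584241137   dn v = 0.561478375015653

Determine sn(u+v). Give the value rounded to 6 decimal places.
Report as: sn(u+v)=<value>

m = k² = 0.744377249529
D = 1 − m·sn²u·sn²v = 0.4985546972447046
sn(u+v) = (sn u·cn v·dn v + sn v·cn u·dn u)/D = 0.1986815821229478/0.4985546972447046 = 0.3985151142311458

sn(u+v)=0.398515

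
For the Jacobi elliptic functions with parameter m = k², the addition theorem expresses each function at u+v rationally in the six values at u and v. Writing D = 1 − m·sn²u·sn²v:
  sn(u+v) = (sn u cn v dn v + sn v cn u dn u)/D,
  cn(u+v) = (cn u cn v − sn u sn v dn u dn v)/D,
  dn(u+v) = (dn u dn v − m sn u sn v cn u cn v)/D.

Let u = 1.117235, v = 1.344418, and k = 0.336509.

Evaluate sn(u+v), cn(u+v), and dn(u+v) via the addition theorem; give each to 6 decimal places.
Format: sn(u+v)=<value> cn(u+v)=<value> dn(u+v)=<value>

sn u = 0.8897389733773625, cn u = 0.4564696695875828, dn u = 0.9541260623547254
sn v = 0.9668233535385257, cn v = 0.2554458906549858, dn v = 0.9455954670054715
m = k² = 0.113238307081
D = 1 − m·sn²u·sn²v = 0.9162060117892495
sn(u+v) = (sn u·cn v·dn v + sn v·cn u·dn u)/D = 0.6359952898816721/0.9162060117892495 = 0.6941618824784213
cn(u+v) = (cn u·cn v − sn u·sn v·dn u·dn v)/D = -0.6595024240191163/0.9162060117892495 = -0.7198189223089474
dn(u+v) = (dn u·dn v − m·sn u·sn v·cn u·cn v)/D = 0.8908589631454264/0.9162060117892495 = 0.9723347715277232

sn(u+v)=0.694162 cn(u+v)=-0.719819 dn(u+v)=0.972335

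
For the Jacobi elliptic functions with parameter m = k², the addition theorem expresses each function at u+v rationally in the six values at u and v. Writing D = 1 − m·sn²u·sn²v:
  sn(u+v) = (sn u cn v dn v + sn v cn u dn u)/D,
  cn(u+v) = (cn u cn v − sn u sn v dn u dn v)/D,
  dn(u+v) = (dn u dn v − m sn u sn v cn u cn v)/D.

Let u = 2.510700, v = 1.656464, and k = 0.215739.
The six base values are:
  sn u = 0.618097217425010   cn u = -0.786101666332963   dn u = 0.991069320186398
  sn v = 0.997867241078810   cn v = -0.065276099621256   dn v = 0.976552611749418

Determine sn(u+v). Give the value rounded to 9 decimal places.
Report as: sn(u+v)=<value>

m = k² = 0.046543316121
D = 1 − m·sn²u·sn²v = 0.9822941642753479
sn(u+v) = (sn u·cn v·dn v + sn v·cn u·dn u)/D = -0.8168205959164516/0.9822941642753479 = -0.8315437733655188

sn(u+v)=-0.831543773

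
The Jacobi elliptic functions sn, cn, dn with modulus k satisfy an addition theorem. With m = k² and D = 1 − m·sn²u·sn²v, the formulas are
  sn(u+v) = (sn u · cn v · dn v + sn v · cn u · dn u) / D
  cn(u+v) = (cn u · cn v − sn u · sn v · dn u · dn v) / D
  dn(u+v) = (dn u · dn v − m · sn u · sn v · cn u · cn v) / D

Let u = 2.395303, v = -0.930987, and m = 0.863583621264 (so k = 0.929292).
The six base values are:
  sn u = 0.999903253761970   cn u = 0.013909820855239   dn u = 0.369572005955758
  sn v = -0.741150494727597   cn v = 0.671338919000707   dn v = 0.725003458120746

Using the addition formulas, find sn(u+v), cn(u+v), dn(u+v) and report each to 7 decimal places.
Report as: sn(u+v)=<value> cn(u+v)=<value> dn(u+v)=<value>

sn(u+v)=0.9184819 cn(u+v)=0.3954631 dn(u+v)=0.5210309

m = k² = 0.863583621264
D = 1 − m·sn²u·sn²v = 0.5257217968701202
sn(u+v) = (sn u·cn v·dn v + sn v·cn u·dn u)/D = 0.4828659314049829/0.5257217968701202 = 0.9184818553838184
cn(u+v) = (cn u·cn v − sn u·sn v·dn u·dn v)/D = 0.2079035834052561/0.5257217968701202 = 0.395463122592611
dn(u+v) = (dn u·dn v − m·sn u·sn v·cn u·cn v)/D = 0.2739172789413465/0.5257217968701202 = 0.5210308580928363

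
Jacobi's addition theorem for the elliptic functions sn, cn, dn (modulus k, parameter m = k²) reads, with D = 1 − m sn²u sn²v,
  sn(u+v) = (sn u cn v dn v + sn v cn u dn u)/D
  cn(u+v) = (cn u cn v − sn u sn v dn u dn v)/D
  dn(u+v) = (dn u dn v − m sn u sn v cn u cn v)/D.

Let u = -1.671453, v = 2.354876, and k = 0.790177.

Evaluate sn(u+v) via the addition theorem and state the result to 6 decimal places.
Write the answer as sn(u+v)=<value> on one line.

sn u = -0.9822001844749736, cn u = 0.1878371571796376, dn u = 0.630595092715231
sn v = 0.9724844739988275, cn v = -0.2329676969693951, dn v = 0.6399280111583379
m = k² = 0.624379691329
D = 1 − m·sn²u·sn²v = 0.4303420741541826
sn(u+v) = (sn u·cn v·dn v + sn v·cn u·dn u)/D = 0.2616189108012762/0.4303420741541826 = 0.6079324484260017

sn(u+v)=0.607932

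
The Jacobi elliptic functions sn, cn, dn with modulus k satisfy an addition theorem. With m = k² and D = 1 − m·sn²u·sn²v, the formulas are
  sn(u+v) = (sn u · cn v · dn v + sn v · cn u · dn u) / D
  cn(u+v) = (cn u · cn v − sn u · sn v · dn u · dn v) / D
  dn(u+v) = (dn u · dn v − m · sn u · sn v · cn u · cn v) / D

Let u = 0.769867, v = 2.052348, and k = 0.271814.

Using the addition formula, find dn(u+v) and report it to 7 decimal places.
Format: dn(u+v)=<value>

dn(u+v)=0.9949226

sn u = 0.6924531527990963, cn u = 0.7214628411627251, dn u = 0.9821271866898382
sn v = 0.9067327783538444, cn v = -0.4217056659077729, dn v = 0.9691522870747155
m = k² = 0.073882850596
D = 1 − m·sn²u·sn²v = 0.9708738508734317
dn(u+v) = (dn u·dn v − m·sn u·sn v·cn u·cn v)/D = 0.965944375223502/0.9708738508734317 = 0.9949226404177073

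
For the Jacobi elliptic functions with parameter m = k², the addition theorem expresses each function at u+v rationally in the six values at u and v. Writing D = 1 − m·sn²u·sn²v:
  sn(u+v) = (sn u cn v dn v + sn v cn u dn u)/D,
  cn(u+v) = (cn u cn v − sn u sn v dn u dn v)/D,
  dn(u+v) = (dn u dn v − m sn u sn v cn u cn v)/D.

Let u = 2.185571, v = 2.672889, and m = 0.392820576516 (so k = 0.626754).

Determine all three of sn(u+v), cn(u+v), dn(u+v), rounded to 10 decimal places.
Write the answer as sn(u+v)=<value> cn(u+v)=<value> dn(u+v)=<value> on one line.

sn u = 0.947540205070374, cn u = -0.3196366058122779, dn u = 0.8045576071457683
sn v = 0.7414306840775237, cn v = -0.67102946336829, dn v = 0.8854709961816844
m = k² = 0.392820576516
D = 1 − m·sn²u·sn²v = 0.8061210618455993
sn(u+v) = (sn u·cn v·dn v + sn v·cn u·dn u)/D = -0.7536775269512445/0.8061210618455993 = -0.9349433510963152
cn(u+v) = (cn u·cn v − sn u·sn v·dn u·dn v)/D = -0.2860093560003459/0.8061210618455993 = -0.3547970268206773
dn(u+v) = (dn u·dn v − m·sn u·sn v·cn u·cn v)/D = 0.6532207644352064/0.8061210618455993 = 0.8103258869575613

sn(u+v)=-0.9349433511 cn(u+v)=-0.3547970268 dn(u+v)=0.8103258870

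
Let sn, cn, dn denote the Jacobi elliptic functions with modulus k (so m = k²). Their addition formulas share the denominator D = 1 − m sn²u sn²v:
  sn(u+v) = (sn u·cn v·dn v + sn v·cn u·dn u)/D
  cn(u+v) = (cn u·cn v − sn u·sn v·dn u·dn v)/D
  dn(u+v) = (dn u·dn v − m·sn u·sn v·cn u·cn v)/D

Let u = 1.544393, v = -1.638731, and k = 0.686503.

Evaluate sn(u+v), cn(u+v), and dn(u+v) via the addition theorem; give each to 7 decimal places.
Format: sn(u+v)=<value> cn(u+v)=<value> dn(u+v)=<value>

sn(u+v)=-0.0941326 cn(u+v)=0.9955597 dn(u+v)=0.9979098

sn u = 0.9781656855234901, cn u = 0.2078265903688953, dn u = 0.7409921597318872
sn v = -0.9902397107098769, cn v = 0.1393747298946952, dn v = 0.7333951985943511
m = k² = 0.471286369009
D = 1 − m·sn²u·sn²v = 0.5578288502557988
sn(u+v) = (sn u·cn v·dn v + sn v·cn u·dn u)/D = -0.05250988536885642/0.5578288502557988 = -0.09413260957151537
cn(u+v) = (cn u·cn v − sn u·sn v·dn u·dn v)/D = 0.5553519047561248/0.5578288502557988 = 0.9955596676318585
dn(u+v) = (dn u·dn v − m·sn u·sn v·cn u·cn v)/D = 0.5566628727505666/0.5578288502557988 = 0.9979097934703494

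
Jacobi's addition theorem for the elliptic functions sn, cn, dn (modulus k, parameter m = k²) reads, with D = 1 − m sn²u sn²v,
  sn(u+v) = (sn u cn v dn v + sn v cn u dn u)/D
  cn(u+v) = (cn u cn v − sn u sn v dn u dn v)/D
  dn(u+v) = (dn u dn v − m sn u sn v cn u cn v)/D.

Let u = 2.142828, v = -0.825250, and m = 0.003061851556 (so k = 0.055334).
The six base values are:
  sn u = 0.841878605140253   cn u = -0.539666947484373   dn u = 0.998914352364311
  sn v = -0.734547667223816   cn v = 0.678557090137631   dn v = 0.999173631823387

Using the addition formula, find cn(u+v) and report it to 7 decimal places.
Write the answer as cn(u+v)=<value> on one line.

m = k² = 0.003061851556
D = 1 − m·sn²u·sn²v = 0.9988290912677012
cn(u+v) = (cn u·cn v − sn u·sn v·dn u·dn v)/D = 0.2510232962448378/0.9988290912677012 = 0.2513175661776553

cn(u+v)=0.2513176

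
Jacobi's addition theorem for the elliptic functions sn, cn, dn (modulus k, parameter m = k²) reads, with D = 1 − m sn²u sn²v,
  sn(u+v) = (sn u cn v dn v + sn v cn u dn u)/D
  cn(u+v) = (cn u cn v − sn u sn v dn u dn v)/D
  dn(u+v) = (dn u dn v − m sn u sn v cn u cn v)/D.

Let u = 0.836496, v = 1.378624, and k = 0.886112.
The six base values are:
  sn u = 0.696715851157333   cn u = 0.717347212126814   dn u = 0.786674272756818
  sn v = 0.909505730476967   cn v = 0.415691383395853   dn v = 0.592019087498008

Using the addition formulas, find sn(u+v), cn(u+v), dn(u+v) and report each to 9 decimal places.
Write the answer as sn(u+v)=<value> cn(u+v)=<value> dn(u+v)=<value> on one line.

m = k² = 0.785194476544
D = 1 − m·sn²u·sn²v = 0.6847177667212463
sn(u+v) = (sn u·cn v·dn v + sn v·cn u·dn u)/D = 0.6847108407438906/0.6847177667212463 = 0.9999898849165417
cn(u+v) = (cn u·cn v − sn u·sn v·dn u·dn v)/D = 0.003079712896621266/0.6847177667212463 = 0.00449778441031024
dn(u+v) = (dn u·dn v − m·sn u·sn v·cn u·cn v)/D = 0.3173586764504159/0.6847177667212463 = 0.4634883040498275

sn(u+v)=0.999989885 cn(u+v)=0.004497784 dn(u+v)=0.463488304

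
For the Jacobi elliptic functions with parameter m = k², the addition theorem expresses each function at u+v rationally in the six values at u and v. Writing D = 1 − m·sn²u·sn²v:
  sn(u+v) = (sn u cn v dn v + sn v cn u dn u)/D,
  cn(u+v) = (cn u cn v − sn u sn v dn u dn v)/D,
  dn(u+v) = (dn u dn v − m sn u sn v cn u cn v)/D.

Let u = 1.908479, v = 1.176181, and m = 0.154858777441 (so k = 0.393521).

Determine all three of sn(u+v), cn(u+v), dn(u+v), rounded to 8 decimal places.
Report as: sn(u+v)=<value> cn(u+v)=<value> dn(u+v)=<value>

sn u = 0.9690280174243621, cn u = -0.2469508077464219, dn u = 0.9244377961050849
sn v = 0.9104614487816513, cn v = 0.4135939437206697, dn v = 0.9336119950647877
m = k² = 0.154858777441
D = 1 − m·sn²u·sn²v = 0.8794598806772597
sn(u+v) = (sn u·cn v·dn v + sn v·cn u·dn u)/D = 0.1663270157469121/0.8794598806772597 = 0.1891240514789896
cn(u+v) = (cn u·cn v − sn u·sn v·dn u·dn v)/D = -0.8635884468620376/0.8794598806772597 = -0.9819532031375897
dn(u+v) = (dn u·dn v − m·sn u·sn v·cn u·cn v)/D = 0.8770208456994023/0.8794598806772597 = 0.9972266671494109

sn(u+v)=0.18912405 cn(u+v)=-0.98195320 dn(u+v)=0.99722667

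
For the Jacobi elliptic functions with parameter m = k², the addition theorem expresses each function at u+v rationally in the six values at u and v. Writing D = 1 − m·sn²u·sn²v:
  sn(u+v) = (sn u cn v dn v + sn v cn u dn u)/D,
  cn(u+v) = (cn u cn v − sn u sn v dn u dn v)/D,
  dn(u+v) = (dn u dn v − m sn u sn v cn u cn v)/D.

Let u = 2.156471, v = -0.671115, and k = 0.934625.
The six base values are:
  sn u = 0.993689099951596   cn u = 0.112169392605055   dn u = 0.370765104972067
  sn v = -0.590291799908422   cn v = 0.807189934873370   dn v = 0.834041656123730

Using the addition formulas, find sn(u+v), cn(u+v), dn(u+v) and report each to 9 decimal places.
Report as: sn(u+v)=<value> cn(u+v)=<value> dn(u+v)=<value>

m = k² = 0.873523890625
D = 1 − m·sn²u·sn²v = 0.6994551159795624
sn(u+v) = (sn u·cn v·dn v + sn v·cn u·dn u)/D = 0.6444319941311337/0.6994551159795624 = 0.9213343063888084
cn(u+v) = (cn u·cn v − sn u·sn v·dn u·dn v)/D = 0.271928049693579/0.6994551159795624 = 0.3887712642043562
dn(u+v) = (dn u·dn v − m·sn u·sn v·cn u·cn v)/D = 0.3556254432483258/0.6994551159795624 = 0.5084321139752974

sn(u+v)=0.921334306 cn(u+v)=0.388771264 dn(u+v)=0.508432114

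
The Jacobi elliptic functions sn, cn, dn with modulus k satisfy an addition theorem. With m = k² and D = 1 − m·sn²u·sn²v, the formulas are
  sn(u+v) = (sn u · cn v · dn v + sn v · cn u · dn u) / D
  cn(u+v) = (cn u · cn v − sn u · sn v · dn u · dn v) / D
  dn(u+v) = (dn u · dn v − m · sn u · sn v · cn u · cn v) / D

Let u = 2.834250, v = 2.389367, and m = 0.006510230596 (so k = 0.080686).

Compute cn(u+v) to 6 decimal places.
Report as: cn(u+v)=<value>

cn(u+v)=0.481197

sn u = 0.3073834400459578, cn u = -0.9515857401125308, dn u = 0.999692394490199
sn v = 0.6866983971260254, cn v = -0.7269424402141806, dn v = 0.998463855248896
m = k² = 0.006510230596
D = 1 − m·sn²u·sn²v = 0.9997099389782655
cn(u+v) = (cn u·cn v − sn u·sn v·dn u·dn v)/D = 0.4810574229476765/0.9997099389782655 = 0.4811969994409899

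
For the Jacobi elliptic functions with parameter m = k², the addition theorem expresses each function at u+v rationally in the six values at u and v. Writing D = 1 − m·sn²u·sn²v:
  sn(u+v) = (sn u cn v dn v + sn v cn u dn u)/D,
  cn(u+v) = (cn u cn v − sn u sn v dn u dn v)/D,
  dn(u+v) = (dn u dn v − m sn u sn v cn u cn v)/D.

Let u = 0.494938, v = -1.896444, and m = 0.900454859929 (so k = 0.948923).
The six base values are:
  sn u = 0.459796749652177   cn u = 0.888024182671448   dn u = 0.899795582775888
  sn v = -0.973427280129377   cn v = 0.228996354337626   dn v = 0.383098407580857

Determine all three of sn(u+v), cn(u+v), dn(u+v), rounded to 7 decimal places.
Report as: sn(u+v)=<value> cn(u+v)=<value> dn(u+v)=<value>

m = k² = 0.900454859929
D = 1 − m·sn²u·sn²v = 0.8196148564529369
sn(u+v) = (sn u·cn v·dn v + sn v·cn u·dn u)/D = -0.7374704515616474/0.8196148564529369 = -0.8997768229253585
cn(u+v) = (cn u·cn v − sn u·sn v·dn u·dn v)/D = 0.3576392679667997/0.8196148564529369 = 0.4363503969590815
dn(u+v) = (dn u·dn v − m·sn u·sn v·cn u·cn v)/D = 0.4266670028844724/0.8196148564529369 = 0.5205701184224106

sn(u+v)=-0.8997768 cn(u+v)=0.4363504 dn(u+v)=0.5205701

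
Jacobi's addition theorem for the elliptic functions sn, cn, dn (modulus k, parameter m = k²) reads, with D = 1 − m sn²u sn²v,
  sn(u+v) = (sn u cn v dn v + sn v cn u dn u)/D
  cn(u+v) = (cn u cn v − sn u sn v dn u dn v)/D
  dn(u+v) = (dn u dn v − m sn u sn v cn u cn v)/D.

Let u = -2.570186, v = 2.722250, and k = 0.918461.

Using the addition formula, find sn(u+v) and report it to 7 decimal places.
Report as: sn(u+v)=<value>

sn u = -0.9968208347665076, cn u = -0.07967573893854415, dn u = 0.4022245220456057
sn v = 0.9899497292996537, cn v = -0.1414197067580833, dn v = 0.416293658478726
m = k² = 0.843570608521
D = 1 − m·sn²u·sn²v = 0.1785484837507075
sn(u+v) = (sn u·cn v·dn v + sn v·cn u·dn u)/D = 0.02695951328661502/0.1785484837507075 = 0.150992675604327

sn(u+v)=0.1509927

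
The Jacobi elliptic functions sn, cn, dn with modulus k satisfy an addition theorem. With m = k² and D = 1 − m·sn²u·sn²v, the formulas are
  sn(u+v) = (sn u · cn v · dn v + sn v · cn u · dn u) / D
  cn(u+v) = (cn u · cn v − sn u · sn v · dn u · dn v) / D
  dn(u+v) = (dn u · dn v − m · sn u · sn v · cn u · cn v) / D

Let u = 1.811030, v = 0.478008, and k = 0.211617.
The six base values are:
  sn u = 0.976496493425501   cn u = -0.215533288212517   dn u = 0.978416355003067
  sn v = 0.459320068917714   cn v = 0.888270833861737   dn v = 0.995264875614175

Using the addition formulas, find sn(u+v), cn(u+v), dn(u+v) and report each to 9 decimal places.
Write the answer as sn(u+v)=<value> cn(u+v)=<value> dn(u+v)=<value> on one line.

m = k² = 0.044781754689
D = 1 − m·sn²u·sn²v = 0.9909910676567815
sn(u+v) = (sn u·cn v·dn v + sn v·cn u·dn u)/D = 0.7664241284518938/0.9909910676567815 = 0.7733915606970295
cn(u+v) = (cn u·cn v − sn u·sn v·dn u·dn v)/D = -0.6282175988479492/0.9909910676567815 = -0.6339286188859224
dn(u+v) = (dn u·dn v − m·sn u·sn v·cn u·cn v)/D = 0.9776288801269683/0.9909910676567815 = 0.9865163390812307

sn(u+v)=0.773391561 cn(u+v)=-0.633928619 dn(u+v)=0.986516339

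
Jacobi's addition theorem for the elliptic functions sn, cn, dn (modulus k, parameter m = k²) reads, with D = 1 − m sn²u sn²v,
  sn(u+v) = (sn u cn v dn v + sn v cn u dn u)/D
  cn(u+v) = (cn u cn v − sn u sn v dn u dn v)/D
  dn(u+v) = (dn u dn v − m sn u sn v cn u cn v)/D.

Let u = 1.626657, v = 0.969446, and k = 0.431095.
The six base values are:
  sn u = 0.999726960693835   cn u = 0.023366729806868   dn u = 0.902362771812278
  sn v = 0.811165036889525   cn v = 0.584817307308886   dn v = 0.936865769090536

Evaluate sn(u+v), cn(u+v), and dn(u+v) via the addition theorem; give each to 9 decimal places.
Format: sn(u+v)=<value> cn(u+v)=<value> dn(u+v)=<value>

sn(u+v)=0.643494526 cn(u+v)=-0.765450714 dn(u+v)=0.960752416

m = k² = 0.185842899025
D = 1 − m·sn²u·sn²v = 0.8777842360520631
sn(u+v) = (sn u·cn v·dn v + sn v·cn u·dn u)/D = 0.564849350878466/0.8777842360520631 = 0.6434945259656767
cn(u+v) = (cn u·cn v − sn u·sn v·dn u·dn v)/D = -0.6719005699310573/0.8777842360520631 = -0.7654507136662745
dn(u+v) = (dn u·dn v − m·sn u·sn v·cn u·cn v)/D = 0.8433333256139167/0.8777842360520631 = 0.9607524161141315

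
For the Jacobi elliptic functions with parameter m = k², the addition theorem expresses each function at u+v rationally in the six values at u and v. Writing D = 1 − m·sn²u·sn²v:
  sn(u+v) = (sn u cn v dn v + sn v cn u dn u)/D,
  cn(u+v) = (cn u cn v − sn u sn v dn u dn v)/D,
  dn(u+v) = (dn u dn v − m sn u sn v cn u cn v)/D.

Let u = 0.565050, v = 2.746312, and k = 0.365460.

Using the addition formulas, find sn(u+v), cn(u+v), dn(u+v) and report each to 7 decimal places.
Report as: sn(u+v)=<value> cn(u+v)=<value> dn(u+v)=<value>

sn(u+v)=-0.0561417 cn(u+v)=-0.9984228 dn(u+v)=0.9997895

sn u = 0.5322776807932359, cn u = 0.8465698261392111, dn u = 0.9808973223726667
sn v = 0.4847642002026609, cn v = -0.8746448823390408, dn v = 0.9841817171995602
m = k² = 0.1335610116
D = 1 − m·sn²u·sn²v = 0.9911076347859635
sn(u+v) = (sn u·cn v·dn v + sn v·cn u·dn u)/D = -0.05564242645936756/0.9911076347859635 = -0.056141658591283
cn(u+v) = (cn u·cn v − sn u·sn v·dn u·dn v)/D = -0.989544473032284/0.9911076347859635 = -0.9984228133264082
dn(u+v) = (dn u·dn v − m·sn u·sn v·cn u·cn v)/D = 0.9908990000018569/0.9911076347859635 = 0.9997894933135576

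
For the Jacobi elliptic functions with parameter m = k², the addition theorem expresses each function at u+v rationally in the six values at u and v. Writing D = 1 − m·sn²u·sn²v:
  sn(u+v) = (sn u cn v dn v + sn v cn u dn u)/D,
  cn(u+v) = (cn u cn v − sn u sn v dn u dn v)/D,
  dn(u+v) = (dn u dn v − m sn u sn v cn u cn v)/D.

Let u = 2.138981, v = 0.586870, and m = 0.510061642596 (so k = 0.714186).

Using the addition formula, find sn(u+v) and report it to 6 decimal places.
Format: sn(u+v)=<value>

sn u = 0.9811180326584277, cn u = -0.1934099428479736, dn u = 0.7134552826560105
sn v = 0.5404185846992019, cn v = 0.8413963116817851, dn v = 0.9225157729439207
m = k² = 0.510061642596
D = 1 − m·sn²u·sn²v = 0.8566077324216298
sn(u+v) = (sn u·cn v·dn v + sn v·cn u·dn u)/D = 0.6869731531587603/0.8566077324216298 = 0.8019693579191579

sn(u+v)=0.801969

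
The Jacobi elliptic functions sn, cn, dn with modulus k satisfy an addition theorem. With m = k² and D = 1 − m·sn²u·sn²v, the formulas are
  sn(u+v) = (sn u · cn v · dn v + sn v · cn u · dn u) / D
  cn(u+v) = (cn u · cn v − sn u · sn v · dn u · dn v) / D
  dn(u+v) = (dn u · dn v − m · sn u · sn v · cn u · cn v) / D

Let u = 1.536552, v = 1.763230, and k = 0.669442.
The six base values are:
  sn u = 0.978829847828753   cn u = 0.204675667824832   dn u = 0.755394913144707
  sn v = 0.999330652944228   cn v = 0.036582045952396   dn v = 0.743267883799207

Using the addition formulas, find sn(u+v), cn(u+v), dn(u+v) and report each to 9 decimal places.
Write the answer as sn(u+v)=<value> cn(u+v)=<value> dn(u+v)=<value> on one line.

sn(u+v)=0.317092696 cn(u+v)=-0.948394550 dn(u+v)=0.977209933

m = k² = 0.448152591364
D = 1 − m·sn²u·sn²v = 0.5711960889356811
sn(u+v) = (sn u·cn v·dn v + sn v·cn u·dn u)/D = 0.181122107870478/0.5711960889356811 = 0.3170926961491731
cn(u+v) = (cn u·cn v − sn u·sn v·dn u·dn v)/D = -0.5417192576011799/0.5711960889356811 = -0.9483945497781228
dn(u+v) = (dn u·dn v − m·sn u·sn v·cn u·cn v)/D = 0.5581784916822148/0.5711960889356811 = 0.9772099327960698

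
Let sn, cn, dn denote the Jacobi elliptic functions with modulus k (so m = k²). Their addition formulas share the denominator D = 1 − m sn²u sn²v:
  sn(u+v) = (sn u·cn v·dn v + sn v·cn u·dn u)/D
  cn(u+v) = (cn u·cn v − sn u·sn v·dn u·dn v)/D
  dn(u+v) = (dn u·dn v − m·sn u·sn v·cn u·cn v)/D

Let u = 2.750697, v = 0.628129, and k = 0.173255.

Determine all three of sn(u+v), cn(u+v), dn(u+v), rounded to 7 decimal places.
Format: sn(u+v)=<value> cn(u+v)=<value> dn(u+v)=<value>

sn u = 0.4027622158322529, cn u = -0.9153046473704226, dn u = 0.9975623651536304
sn v = 0.586704956285549, cn v = 0.809800774431571, dn v = 0.9948202679317496
m = k² = 0.030017295025
D = 1 − m·sn²u·sn²v = 0.998323866868427
sn(u+v) = (sn u·cn v·dn v + sn v·cn u·dn u)/D = -0.211236982015723/0.998323866868427 = -0.2115916377701534
cn(u+v) = (cn u·cn v − sn u·sn v·dn u·dn v)/D = -0.9757199806235485/0.998323866868427 = -0.977358163022003
dn(u+v) = (dn u·dn v − m·sn u·sn v·cn u·cn v)/D = 0.9976528151414212/0.998323866868427 = 0.9993278216125286

sn(u+v)=-0.2115916 cn(u+v)=-0.9773582 dn(u+v)=0.9993278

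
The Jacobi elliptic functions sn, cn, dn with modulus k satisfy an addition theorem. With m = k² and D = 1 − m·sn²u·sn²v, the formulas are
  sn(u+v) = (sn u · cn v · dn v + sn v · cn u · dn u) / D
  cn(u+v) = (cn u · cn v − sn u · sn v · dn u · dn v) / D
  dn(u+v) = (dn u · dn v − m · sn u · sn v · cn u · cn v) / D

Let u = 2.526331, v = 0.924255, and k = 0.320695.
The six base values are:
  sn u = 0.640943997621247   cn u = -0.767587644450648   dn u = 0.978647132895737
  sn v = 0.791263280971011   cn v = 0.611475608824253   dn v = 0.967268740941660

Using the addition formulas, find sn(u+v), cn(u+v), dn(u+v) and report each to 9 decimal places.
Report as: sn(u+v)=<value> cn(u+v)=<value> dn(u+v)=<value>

sn(u+v)=-0.221151430 cn(u+v)=-0.975239481 dn(u+v)=0.997481853

m = k² = 0.102845283025
D = 1 − m·sn²u·sn²v = 0.9735475091873421
sn(u+v) = (sn u·cn v·dn v + sn v·cn u·dn u)/D = -0.2153014239015634/0.9735475091873421 = -0.2211514300737967
cn(u+v) = (cn u·cn v − sn u·sn v·dn u·dn v)/D = -0.9494419674265706/0.9735475091873421 = -0.975239480833459
dn(u+v) = (dn u·dn v − m·sn u·sn v·cn u·cn v)/D = 0.9710959736717672/0.9735475091873421 = 0.9974818532301303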